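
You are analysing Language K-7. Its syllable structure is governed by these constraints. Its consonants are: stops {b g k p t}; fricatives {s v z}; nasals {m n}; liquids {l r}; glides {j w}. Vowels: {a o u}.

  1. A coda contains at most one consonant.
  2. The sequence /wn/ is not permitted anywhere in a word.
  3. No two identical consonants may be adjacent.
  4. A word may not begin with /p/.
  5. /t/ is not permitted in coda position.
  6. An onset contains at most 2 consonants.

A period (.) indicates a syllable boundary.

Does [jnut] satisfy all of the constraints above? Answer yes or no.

[jnut] — violates constraint 5: syllable 1 coda contains /t/ → illicit

no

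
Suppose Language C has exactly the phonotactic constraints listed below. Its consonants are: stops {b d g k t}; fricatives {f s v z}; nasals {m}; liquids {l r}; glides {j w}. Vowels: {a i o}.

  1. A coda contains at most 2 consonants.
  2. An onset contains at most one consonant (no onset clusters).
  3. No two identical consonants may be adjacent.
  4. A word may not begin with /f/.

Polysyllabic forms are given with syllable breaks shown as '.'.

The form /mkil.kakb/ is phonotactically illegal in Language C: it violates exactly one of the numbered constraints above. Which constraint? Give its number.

/mkil.kakb/: syllable 1 onset /mk/ has 2 consonants (> 1).
This is a violation of constraint 2: "An onset contains at most one consonant (no onset clusters)."
The remaining constraints (1, 3, 4) are satisfied.

2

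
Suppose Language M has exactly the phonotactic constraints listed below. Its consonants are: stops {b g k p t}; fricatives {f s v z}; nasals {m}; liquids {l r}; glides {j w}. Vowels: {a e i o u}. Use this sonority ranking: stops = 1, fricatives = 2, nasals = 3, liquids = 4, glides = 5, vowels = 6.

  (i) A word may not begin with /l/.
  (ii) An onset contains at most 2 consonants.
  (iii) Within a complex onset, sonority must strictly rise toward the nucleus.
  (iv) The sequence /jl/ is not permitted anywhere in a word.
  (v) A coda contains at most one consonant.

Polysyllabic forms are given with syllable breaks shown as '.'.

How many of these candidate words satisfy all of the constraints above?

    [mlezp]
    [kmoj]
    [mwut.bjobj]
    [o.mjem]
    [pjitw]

[mlezp] — violates constraint (v): syllable 1 coda /zp/ has 2 consonants (> 1) → not permitted
[kmoj] — σ1 onset /km/ (1→3 rises), coda /j/ ok → permitted
[mwut.bjobj] — violates constraint (v): syllable 2 coda /bj/ has 2 consonants (> 1) → not permitted
[o.mjem] — σ1 onset /∅/, coda /∅/ ok; σ2 onset /mj/ (3→5 rises), coda /m/ ok → permitted
[pjitw] — violates constraint (v): syllable 1 coda /tw/ has 2 consonants (> 1) → not permitted
Permitted: [kmoj], [o.mjem] → 2.

2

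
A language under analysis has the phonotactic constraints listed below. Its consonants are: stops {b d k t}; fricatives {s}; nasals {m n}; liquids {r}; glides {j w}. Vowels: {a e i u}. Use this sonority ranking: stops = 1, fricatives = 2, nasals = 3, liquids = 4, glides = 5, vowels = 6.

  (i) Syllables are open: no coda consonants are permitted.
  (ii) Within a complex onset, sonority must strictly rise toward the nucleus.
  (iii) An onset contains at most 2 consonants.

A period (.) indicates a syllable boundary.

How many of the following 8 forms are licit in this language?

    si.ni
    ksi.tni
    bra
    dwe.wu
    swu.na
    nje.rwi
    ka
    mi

8

si.ni — σ1 onset /s/, coda /∅/ ok; σ2 onset /n/, coda /∅/ ok → licit
ksi.tni — σ1 onset /ks/ (1→2 rises), coda /∅/ ok; σ2 onset /tn/ (1→3 rises), coda /∅/ ok → licit
bra — σ1 onset /br/ (1→4 rises), coda /∅/ ok → licit
dwe.wu — σ1 onset /dw/ (1→5 rises), coda /∅/ ok; σ2 onset /w/, coda /∅/ ok → licit
swu.na — σ1 onset /sw/ (2→5 rises), coda /∅/ ok; σ2 onset /n/, coda /∅/ ok → licit
nje.rwi — σ1 onset /nj/ (3→5 rises), coda /∅/ ok; σ2 onset /rw/ (4→5 rises), coda /∅/ ok → licit
ka — σ1 onset /k/, coda /∅/ ok → licit
mi — σ1 onset /m/, coda /∅/ ok → licit
Licit: si.ni, ksi.tni, bra, dwe.wu, swu.na, nje.rwi, ka, mi → 8.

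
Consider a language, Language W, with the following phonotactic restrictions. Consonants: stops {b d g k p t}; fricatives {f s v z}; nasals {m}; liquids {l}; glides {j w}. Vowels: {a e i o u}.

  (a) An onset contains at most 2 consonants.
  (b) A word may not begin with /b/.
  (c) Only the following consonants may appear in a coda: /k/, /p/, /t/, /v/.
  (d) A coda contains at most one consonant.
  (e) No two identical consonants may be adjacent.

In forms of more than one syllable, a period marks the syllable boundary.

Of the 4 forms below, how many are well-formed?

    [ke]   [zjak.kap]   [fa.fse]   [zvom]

[ke] — σ1 onset /k/, coda /∅/ ok → well-formed
[zjak.kap] — violates constraint (e): adjacent identical consonants /kk/ → ill-formed
[fa.fse] — σ1 onset /f/, coda /∅/ ok; σ2 onset /fs/ (2C), coda /∅/ ok → well-formed
[zvom] — violates constraint (c): syllable 1 coda contains /m/, which is not a licensed coda consonant → ill-formed
Well-formed: [ke], [fa.fse] → 2.

2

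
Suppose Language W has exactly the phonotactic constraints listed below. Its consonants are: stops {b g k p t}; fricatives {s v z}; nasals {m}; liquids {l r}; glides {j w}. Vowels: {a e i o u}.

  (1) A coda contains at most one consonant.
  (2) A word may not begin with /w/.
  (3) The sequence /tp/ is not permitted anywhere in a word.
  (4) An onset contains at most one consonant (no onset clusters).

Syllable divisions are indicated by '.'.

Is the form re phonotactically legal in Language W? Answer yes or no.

re — σ1 onset /r/, coda /∅/ ok → phonotactically legal

yes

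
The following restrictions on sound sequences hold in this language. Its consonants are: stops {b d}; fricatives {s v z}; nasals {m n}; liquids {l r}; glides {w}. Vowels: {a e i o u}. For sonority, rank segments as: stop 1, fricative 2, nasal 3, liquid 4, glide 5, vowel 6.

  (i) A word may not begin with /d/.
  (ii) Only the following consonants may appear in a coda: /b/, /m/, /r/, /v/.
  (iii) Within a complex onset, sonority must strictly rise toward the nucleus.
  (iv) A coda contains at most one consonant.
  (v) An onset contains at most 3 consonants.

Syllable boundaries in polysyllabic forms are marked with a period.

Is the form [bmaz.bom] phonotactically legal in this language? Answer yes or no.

[bmaz.bom] — violates constraint (ii): syllable 1 coda contains /z/, which is not a licensed coda consonant → phonotactically illegal

no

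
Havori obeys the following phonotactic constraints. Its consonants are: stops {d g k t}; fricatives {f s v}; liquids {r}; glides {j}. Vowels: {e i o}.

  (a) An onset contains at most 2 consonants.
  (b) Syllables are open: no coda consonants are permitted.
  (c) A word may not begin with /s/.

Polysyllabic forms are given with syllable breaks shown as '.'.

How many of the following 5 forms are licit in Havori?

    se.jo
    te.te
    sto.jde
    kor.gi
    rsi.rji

se.jo — violates constraint (c): word begins with /s/ → illicit
te.te — σ1 onset /t/, coda /∅/ ok; σ2 onset /t/, coda /∅/ ok → licit
sto.jde — violates constraint (c): word begins with /s/ → illicit
kor.gi — violates constraint (b): syllable 1 coda /r/ has 1 consonant (> 0) → illicit
rsi.rji — σ1 onset /rs/ (2C), coda /∅/ ok; σ2 onset /rj/ (2C), coda /∅/ ok → licit
Licit: te.te, rsi.rji → 2.

2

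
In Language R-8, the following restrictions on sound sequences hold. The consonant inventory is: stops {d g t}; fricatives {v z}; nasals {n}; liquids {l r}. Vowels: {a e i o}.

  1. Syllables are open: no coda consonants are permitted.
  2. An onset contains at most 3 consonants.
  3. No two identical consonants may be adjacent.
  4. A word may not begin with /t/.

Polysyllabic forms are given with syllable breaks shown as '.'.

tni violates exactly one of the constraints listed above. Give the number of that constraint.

tni: word begins with /t/.
This is a violation of constraint 4: "A word may not begin with /t/."
The remaining constraints (1, 2, 3) are satisfied.

4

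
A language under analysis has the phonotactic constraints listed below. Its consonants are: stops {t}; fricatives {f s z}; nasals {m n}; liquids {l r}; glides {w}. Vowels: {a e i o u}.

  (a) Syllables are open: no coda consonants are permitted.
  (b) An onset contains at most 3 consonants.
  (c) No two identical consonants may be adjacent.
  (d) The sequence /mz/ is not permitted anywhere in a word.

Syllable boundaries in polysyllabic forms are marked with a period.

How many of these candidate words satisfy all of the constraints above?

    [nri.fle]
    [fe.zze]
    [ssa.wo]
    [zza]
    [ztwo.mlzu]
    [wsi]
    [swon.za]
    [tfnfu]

3

[nri.fle] — σ1 onset /nr/ (2C), coda /∅/ ok; σ2 onset /fl/ (2C), coda /∅/ ok → permitted
[fe.zze] — violates constraint (c): adjacent identical consonants /zz/ → not permitted
[ssa.wo] — violates constraint (c): adjacent identical consonants /ss/ → not permitted
[zza] — violates constraint (c): adjacent identical consonants /zz/ → not permitted
[ztwo.mlzu] — σ1 onset /ztw/ (3C), coda /∅/ ok; σ2 onset /mlz/ (3C), coda /∅/ ok → permitted
[wsi] — σ1 onset /ws/ (2C), coda /∅/ ok → permitted
[swon.za] — violates constraint (a): syllable 1 coda /n/ has 1 consonant (> 0) → not permitted
[tfnfu] — violates constraint (b): syllable 1 onset /tfnf/ has 4 consonants (> 3) → not permitted
Permitted: [nri.fle], [ztwo.mlzu], [wsi] → 3.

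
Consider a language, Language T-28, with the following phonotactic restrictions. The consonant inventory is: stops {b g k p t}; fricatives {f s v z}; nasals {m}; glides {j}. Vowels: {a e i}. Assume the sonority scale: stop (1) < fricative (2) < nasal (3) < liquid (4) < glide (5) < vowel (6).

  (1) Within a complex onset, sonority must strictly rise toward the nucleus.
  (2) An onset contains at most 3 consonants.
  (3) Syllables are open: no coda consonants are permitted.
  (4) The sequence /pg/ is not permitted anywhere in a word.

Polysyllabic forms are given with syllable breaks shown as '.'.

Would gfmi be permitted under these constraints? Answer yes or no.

yes

gfmi — σ1 onset /gfm/ (1→2→3 rises), coda /∅/ ok → permitted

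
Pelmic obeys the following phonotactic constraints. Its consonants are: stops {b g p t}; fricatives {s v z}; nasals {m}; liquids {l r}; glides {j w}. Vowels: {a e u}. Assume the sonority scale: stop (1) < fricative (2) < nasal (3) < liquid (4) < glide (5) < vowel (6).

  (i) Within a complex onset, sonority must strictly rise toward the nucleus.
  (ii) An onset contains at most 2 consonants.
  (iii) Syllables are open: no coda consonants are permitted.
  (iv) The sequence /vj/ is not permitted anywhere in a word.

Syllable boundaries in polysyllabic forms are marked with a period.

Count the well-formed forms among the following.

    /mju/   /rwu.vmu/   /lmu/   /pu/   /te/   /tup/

4

/mju/ — σ1 onset /mj/ (3→5 rises), coda /∅/ ok → well-formed
/rwu.vmu/ — σ1 onset /rw/ (4→5 rises), coda /∅/ ok; σ2 onset /vm/ (2→3 rises), coda /∅/ ok → well-formed
/lmu/ — violates constraint (i): syllable 1 onset /lm/: /l/ (liquid, 4) → /m/ (nasal, 3) does not rise → ill-formed
/pu/ — σ1 onset /p/, coda /∅/ ok → well-formed
/te/ — σ1 onset /t/, coda /∅/ ok → well-formed
/tup/ — violates constraint (iii): syllable 1 coda /p/ has 1 consonant (> 0) → ill-formed
Well-formed: /mju/, /rwu.vmu/, /pu/, /te/ → 4.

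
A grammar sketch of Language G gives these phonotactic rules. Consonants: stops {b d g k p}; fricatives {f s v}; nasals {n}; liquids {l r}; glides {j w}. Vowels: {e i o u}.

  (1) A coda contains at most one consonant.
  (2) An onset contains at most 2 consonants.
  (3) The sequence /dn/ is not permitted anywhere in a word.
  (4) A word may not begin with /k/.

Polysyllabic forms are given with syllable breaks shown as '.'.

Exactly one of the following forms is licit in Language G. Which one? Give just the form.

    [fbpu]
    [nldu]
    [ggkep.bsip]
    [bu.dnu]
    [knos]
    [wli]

[wli]

[fbpu] — violates constraint 2: syllable 1 onset /fbp/ has 3 consonants (> 2) → illicit
[nldu] — violates constraint 2: syllable 1 onset /nld/ has 3 consonants (> 2) → illicit
[ggkep.bsip] — violates constraint 2: syllable 1 onset /ggk/ has 3 consonants (> 2) → illicit
[bu.dnu] — violates constraint 3: contains banned sequence /dn/ → illicit
[knos] — violates constraint 4: word begins with /k/ → illicit
[wli] — σ1 onset /wl/ (2C), coda /∅/ ok → licit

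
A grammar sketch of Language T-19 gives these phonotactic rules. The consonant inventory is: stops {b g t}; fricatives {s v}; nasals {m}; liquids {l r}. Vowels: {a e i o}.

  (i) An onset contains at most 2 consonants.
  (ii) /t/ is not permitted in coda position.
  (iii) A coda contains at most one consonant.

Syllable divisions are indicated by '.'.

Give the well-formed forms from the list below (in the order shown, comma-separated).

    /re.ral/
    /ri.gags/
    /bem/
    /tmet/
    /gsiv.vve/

/re.ral/ — σ1 onset /r/, coda /∅/ ok; σ2 onset /r/, coda /l/ ok → well-formed
/ri.gags/ — violates constraint (iii): syllable 2 coda /gs/ has 2 consonants (> 1) → ill-formed
/bem/ — σ1 onset /b/, coda /m/ ok → well-formed
/tmet/ — violates constraint (ii): syllable 1 coda contains /t/ → ill-formed
/gsiv.vve/ — σ1 onset /gs/ (2C), coda /v/ ok; σ2 onset /vv/ (2C), coda /∅/ ok → well-formed

/re.ral/, /bem/, /gsiv.vve/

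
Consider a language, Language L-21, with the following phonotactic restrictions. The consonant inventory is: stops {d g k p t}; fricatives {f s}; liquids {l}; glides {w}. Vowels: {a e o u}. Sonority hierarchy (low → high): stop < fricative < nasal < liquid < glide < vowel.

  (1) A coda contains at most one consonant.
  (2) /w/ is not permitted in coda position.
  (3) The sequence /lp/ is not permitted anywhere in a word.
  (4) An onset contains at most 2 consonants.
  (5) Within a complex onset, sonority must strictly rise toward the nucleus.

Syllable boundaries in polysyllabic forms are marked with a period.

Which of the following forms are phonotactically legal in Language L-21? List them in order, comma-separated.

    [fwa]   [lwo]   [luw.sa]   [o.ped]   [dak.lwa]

[fwa] — σ1 onset /fw/ (2→5 rises), coda /∅/ ok → phonotactically legal
[lwo] — σ1 onset /lw/ (4→5 rises), coda /∅/ ok → phonotactically legal
[luw.sa] — violates constraint 2: syllable 1 coda contains /w/ → phonotactically illegal
[o.ped] — σ1 onset /∅/, coda /∅/ ok; σ2 onset /p/, coda /d/ ok → phonotactically legal
[dak.lwa] — σ1 onset /d/, coda /k/ ok; σ2 onset /lw/ (4→5 rises), coda /∅/ ok → phonotactically legal

[fwa], [lwo], [o.ped], [dak.lwa]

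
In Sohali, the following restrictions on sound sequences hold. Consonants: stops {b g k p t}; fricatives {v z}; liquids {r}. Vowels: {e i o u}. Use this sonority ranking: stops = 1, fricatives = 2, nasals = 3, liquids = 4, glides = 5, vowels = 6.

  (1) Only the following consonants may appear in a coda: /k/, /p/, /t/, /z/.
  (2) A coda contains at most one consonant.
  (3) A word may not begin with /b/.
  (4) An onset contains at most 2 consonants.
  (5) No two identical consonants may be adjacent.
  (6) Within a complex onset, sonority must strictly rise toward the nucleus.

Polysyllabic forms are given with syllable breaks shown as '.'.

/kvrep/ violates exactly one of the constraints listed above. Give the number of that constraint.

4

/kvrep/: syllable 1 onset /kvr/ has 3 consonants (> 2).
This is a violation of constraint 4: "An onset contains at most 2 consonants."
The remaining constraints (1, 2, 3, 5, 6) are satisfied.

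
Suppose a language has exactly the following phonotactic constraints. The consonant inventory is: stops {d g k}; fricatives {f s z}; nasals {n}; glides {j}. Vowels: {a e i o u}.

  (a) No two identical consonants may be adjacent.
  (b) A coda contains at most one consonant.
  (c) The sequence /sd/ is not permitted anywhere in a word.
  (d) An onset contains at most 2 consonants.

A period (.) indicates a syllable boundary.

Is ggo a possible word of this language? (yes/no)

no

ggo — violates constraint (a): adjacent identical consonants /gg/ → illicit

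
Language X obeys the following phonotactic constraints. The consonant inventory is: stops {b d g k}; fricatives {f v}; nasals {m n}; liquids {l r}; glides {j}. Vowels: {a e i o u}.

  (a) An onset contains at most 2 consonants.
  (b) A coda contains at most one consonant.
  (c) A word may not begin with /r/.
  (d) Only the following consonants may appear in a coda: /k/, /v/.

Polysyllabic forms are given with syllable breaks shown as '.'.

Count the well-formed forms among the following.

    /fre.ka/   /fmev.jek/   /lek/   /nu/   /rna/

4

/fre.ka/ — σ1 onset /fr/ (2C), coda /∅/ ok; σ2 onset /k/, coda /∅/ ok → well-formed
/fmev.jek/ — σ1 onset /fm/ (2C), coda /v/ ok; σ2 onset /j/, coda /k/ ok → well-formed
/lek/ — σ1 onset /l/, coda /k/ ok → well-formed
/nu/ — σ1 onset /n/, coda /∅/ ok → well-formed
/rna/ — violates constraint (c): word begins with /r/ → ill-formed
Well-formed: /fre.ka/, /fmev.jek/, /lek/, /nu/ → 4.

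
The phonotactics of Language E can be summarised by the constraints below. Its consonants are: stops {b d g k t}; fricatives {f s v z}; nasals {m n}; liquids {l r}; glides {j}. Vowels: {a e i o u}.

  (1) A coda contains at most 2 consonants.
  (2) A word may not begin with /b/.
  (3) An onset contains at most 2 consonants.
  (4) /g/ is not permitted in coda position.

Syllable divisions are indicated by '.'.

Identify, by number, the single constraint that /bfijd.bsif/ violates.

2

/bfijd.bsif/: word begins with /b/.
This is a violation of constraint 2: "A word may not begin with /b/."
The remaining constraints (1, 3, 4) are satisfied.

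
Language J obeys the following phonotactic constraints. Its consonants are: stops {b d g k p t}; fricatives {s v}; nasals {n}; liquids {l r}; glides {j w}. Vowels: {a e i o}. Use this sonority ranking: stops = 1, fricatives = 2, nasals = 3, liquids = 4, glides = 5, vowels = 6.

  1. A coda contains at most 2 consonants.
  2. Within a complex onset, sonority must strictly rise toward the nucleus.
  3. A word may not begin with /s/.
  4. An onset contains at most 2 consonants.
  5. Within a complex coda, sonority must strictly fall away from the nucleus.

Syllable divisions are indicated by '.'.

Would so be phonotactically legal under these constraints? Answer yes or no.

so — violates constraint 3: word begins with /s/ → phonotactically illegal

no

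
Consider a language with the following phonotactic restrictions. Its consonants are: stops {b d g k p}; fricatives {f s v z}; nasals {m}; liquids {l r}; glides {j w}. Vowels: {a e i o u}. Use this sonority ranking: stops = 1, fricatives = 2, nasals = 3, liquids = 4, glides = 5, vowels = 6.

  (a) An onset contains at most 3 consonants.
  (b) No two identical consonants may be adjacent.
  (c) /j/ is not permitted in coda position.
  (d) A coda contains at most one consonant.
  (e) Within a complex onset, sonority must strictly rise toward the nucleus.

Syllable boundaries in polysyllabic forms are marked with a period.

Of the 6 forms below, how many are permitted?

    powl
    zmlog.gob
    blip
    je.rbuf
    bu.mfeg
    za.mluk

2

powl — violates constraint (d): syllable 1 coda /wl/ has 2 consonants (> 1) → not permitted
zmlog.gob — violates constraint (b): adjacent identical consonants /gg/ → not permitted
blip — σ1 onset /bl/ (1→4 rises), coda /p/ ok → permitted
je.rbuf — violates constraint (e): syllable 2 onset /rb/: /r/ (liquid, 4) → /b/ (stop, 1) does not rise → not permitted
bu.mfeg — violates constraint (e): syllable 2 onset /mf/: /m/ (nasal, 3) → /f/ (fricative, 2) does not rise → not permitted
za.mluk — σ1 onset /z/, coda /∅/ ok; σ2 onset /ml/ (3→4 rises), coda /k/ ok → permitted
Permitted: blip, za.mluk → 2.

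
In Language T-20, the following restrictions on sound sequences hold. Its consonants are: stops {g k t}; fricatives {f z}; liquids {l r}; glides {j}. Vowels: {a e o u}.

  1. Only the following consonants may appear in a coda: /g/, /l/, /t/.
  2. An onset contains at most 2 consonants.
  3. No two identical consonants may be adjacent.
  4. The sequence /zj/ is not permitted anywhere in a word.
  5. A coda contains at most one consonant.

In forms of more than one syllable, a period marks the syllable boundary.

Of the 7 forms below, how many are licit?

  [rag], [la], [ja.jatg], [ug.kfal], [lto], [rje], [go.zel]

[rag] — σ1 onset /r/, coda /g/ ok → licit
[la] — σ1 onset /l/, coda /∅/ ok → licit
[ja.jatg] — violates constraint 5: syllable 2 coda /tg/ has 2 consonants (> 1) → illicit
[ug.kfal] — σ1 onset /∅/, coda /g/ ok; σ2 onset /kf/ (2C), coda /l/ ok → licit
[lto] — σ1 onset /lt/ (2C), coda /∅/ ok → licit
[rje] — σ1 onset /rj/ (2C), coda /∅/ ok → licit
[go.zel] — σ1 onset /g/, coda /∅/ ok; σ2 onset /z/, coda /l/ ok → licit
Licit: [rag], [la], [ug.kfal], [lto], [rje], [go.zel] → 6.

6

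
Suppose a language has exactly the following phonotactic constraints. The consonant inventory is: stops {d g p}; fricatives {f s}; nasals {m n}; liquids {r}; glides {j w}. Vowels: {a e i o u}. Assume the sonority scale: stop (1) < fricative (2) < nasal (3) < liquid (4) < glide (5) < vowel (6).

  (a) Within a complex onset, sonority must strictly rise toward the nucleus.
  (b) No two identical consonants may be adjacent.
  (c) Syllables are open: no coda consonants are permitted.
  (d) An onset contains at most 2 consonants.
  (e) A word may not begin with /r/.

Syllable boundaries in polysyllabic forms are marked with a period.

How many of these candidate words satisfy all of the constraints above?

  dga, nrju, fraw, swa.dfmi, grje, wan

0

dga — violates constraint (a): syllable 1 onset /dg/: /d/ (stop, 1) → /g/ (stop, 1) does not rise → illicit
nrju — violates constraint (d): syllable 1 onset /nrj/ has 3 consonants (> 2) → illicit
fraw — violates constraint (c): syllable 1 coda /w/ has 1 consonant (> 0) → illicit
swa.dfmi — violates constraint (d): syllable 2 onset /dfm/ has 3 consonants (> 2) → illicit
grje — violates constraint (d): syllable 1 onset /grj/ has 3 consonants (> 2) → illicit
wan — violates constraint (c): syllable 1 coda /n/ has 1 consonant (> 0) → illicit
No form is licit → 0.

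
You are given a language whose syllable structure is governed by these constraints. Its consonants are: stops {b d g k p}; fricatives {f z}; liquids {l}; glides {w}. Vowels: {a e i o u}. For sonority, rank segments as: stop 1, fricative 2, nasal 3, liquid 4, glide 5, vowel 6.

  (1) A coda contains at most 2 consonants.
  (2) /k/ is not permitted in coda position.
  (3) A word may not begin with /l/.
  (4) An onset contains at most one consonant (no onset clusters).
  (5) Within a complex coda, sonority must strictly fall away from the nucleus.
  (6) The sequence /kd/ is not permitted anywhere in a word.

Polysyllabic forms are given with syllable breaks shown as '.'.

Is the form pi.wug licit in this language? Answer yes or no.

yes

pi.wug — σ1 onset /p/, coda /∅/ ok; σ2 onset /w/, coda /g/ ok → licit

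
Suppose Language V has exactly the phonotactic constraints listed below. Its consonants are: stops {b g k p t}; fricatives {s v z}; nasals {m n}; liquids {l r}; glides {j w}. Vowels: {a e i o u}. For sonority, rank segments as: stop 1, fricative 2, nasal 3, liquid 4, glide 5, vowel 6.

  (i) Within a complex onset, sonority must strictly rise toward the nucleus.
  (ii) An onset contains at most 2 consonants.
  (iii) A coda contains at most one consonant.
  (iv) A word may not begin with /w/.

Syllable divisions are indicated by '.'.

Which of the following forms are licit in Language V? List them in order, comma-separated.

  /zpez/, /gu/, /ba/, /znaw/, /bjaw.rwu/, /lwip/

/gu/, /ba/, /znaw/, /bjaw.rwu/, /lwip/

/zpez/ — violates constraint (i): syllable 1 onset /zp/: /z/ (fricative, 2) → /p/ (stop, 1) does not rise → illicit
/gu/ — σ1 onset /g/, coda /∅/ ok → licit
/ba/ — σ1 onset /b/, coda /∅/ ok → licit
/znaw/ — σ1 onset /zn/ (2→3 rises), coda /w/ ok → licit
/bjaw.rwu/ — σ1 onset /bj/ (1→5 rises), coda /w/ ok; σ2 onset /rw/ (4→5 rises), coda /∅/ ok → licit
/lwip/ — σ1 onset /lw/ (4→5 rises), coda /p/ ok → licit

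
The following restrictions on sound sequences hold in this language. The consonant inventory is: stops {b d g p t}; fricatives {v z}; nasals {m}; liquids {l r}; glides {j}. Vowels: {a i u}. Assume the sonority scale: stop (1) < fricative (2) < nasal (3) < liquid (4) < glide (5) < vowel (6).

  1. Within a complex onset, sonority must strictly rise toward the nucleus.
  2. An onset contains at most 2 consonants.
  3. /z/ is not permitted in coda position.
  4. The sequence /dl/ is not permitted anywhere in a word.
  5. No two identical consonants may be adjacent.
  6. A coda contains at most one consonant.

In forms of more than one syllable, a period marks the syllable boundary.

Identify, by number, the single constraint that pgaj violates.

1

pgaj: syllable 1 onset /pg/: /p/ (stop, 1) → /g/ (stop, 1) does not rise.
This is a violation of constraint 1: "Within a complex onset, sonority must strictly rise toward the nucleus."
The remaining constraints (2, 3, 4, 5, 6) are satisfied.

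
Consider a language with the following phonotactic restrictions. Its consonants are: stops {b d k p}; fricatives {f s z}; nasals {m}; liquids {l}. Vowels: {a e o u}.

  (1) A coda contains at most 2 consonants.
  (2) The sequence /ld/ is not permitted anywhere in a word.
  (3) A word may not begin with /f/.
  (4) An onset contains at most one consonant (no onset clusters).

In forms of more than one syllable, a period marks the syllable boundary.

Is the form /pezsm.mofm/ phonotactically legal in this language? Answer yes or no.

/pezsm.mofm/ — violates constraint 1: syllable 1 coda /zsm/ has 3 consonants (> 2) → phonotactically illegal

no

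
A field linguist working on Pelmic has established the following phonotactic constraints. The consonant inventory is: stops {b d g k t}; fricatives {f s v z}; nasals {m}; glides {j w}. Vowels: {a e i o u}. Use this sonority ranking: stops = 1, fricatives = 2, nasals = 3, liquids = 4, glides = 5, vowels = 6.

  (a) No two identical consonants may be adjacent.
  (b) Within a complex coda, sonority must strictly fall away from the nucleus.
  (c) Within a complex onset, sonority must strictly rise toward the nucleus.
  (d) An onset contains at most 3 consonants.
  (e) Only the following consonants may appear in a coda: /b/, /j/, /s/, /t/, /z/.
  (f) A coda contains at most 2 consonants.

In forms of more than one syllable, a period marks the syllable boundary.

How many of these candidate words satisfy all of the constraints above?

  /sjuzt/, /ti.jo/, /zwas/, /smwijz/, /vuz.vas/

5

/sjuzt/ — σ1 onset /sj/ (2→5 rises), coda /zt/ (2→1 falls) ok → permitted
/ti.jo/ — σ1 onset /t/, coda /∅/ ok; σ2 onset /j/, coda /∅/ ok → permitted
/zwas/ — σ1 onset /zw/ (2→5 rises), coda /s/ ok → permitted
/smwijz/ — σ1 onset /smw/ (2→3→5 rises), coda /jz/ (5→2 falls) ok → permitted
/vuz.vas/ — σ1 onset /v/, coda /z/ ok; σ2 onset /v/, coda /s/ ok → permitted
Permitted: /sjuzt/, /ti.jo/, /zwas/, /smwijz/, /vuz.vas/ → 5.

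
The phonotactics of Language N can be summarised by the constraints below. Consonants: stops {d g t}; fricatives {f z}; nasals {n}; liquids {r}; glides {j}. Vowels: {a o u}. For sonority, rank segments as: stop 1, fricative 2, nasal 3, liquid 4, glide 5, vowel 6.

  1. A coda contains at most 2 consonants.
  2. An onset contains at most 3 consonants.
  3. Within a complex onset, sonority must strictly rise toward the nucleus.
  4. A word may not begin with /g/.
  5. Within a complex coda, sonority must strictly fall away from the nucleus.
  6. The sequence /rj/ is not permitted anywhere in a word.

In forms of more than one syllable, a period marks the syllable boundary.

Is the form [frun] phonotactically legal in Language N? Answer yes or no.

[frun] — σ1 onset /fr/ (2→4 rises), coda /n/ ok → phonotactically legal

yes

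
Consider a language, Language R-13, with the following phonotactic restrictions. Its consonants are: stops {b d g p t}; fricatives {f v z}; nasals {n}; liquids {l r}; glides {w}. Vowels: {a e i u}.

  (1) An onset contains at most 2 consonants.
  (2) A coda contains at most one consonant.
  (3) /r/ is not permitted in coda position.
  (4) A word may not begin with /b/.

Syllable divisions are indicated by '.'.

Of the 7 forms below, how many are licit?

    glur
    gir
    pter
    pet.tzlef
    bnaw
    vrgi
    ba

0

glur — violates constraint 3: syllable 1 coda contains /r/ → illicit
gir — violates constraint 3: syllable 1 coda contains /r/ → illicit
pter — violates constraint 3: syllable 1 coda contains /r/ → illicit
pet.tzlef — violates constraint 1: syllable 2 onset /tzl/ has 3 consonants (> 2) → illicit
bnaw — violates constraint 4: word begins with /b/ → illicit
vrgi — violates constraint 1: syllable 1 onset /vrg/ has 3 consonants (> 2) → illicit
ba — violates constraint 4: word begins with /b/ → illicit
No form is licit → 0.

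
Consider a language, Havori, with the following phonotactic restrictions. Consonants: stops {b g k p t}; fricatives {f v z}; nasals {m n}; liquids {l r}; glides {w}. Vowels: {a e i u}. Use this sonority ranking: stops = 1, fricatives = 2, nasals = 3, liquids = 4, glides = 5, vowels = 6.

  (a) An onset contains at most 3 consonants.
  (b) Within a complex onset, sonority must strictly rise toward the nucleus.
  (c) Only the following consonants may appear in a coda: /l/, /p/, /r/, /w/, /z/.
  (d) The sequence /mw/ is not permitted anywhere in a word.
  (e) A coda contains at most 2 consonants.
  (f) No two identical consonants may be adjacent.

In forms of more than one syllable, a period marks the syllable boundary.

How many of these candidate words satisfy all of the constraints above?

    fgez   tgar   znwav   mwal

fgez — violates constraint (b): syllable 1 onset /fg/: /f/ (fricative, 2) → /g/ (stop, 1) does not rise → illicit
tgar — violates constraint (b): syllable 1 onset /tg/: /t/ (stop, 1) → /g/ (stop, 1) does not rise → illicit
znwav — violates constraint (c): syllable 1 coda contains /v/, which is not a licensed coda consonant → illicit
mwal — violates constraint (d): contains banned sequence /mw/ → illicit
No form is licit → 0.

0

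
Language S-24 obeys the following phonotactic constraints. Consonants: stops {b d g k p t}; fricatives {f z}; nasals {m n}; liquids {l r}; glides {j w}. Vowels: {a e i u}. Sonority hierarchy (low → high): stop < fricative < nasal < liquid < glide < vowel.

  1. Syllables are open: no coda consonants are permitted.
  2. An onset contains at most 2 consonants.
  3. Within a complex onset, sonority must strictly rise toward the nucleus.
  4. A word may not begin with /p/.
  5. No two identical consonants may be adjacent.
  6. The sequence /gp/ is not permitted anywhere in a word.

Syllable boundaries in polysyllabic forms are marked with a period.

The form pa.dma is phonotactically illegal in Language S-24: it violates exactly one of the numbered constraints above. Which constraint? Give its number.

4

pa.dma: word begins with /p/.
This is a violation of constraint 4: "A word may not begin with /p/."
The remaining constraints (1, 2, 3, 5, 6) are satisfied.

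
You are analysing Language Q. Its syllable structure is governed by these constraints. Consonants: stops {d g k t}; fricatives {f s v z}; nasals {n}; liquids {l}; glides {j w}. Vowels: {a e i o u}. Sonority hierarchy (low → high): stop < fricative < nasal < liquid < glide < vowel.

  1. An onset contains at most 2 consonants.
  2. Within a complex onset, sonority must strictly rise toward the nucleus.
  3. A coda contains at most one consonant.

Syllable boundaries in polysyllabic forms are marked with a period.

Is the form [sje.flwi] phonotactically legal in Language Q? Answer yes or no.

no

[sje.flwi] — violates constraint 1: syllable 2 onset /flw/ has 3 consonants (> 2) → phonotactically illegal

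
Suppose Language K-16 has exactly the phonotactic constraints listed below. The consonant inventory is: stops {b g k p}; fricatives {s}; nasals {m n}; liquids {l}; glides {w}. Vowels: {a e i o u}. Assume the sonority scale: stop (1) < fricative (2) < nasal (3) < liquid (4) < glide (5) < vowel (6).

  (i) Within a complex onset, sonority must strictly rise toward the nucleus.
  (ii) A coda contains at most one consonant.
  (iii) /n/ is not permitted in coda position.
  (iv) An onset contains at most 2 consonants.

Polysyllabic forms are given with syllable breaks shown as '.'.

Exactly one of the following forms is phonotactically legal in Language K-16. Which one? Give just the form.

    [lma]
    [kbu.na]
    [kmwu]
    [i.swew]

[lma] — violates constraint (i): syllable 1 onset /lm/: /l/ (liquid, 4) → /m/ (nasal, 3) does not rise → phonotactically illegal
[kbu.na] — violates constraint (i): syllable 1 onset /kb/: /k/ (stop, 1) → /b/ (stop, 1) does not rise → phonotactically illegal
[kmwu] — violates constraint (iv): syllable 1 onset /kmw/ has 3 consonants (> 2) → phonotactically illegal
[i.swew] — σ1 onset /∅/, coda /∅/ ok; σ2 onset /sw/ (2→5 rises), coda /w/ ok → phonotactically legal

[i.swew]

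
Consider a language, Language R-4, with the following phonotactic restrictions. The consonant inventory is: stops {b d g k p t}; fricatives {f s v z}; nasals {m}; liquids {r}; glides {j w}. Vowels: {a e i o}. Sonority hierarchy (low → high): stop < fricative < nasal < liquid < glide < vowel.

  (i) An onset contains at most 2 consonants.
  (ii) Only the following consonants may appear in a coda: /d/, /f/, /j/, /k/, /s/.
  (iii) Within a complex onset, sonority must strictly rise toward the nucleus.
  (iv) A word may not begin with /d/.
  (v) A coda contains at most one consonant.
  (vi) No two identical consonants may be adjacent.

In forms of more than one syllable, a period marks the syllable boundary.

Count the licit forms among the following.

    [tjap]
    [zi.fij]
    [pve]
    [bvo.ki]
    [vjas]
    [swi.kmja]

[tjap] — violates constraint (ii): syllable 1 coda contains /p/, which is not a licensed coda consonant → illicit
[zi.fij] — σ1 onset /z/, coda /∅/ ok; σ2 onset /f/, coda /j/ ok → licit
[pve] — σ1 onset /pv/ (1→2 rises), coda /∅/ ok → licit
[bvo.ki] — σ1 onset /bv/ (1→2 rises), coda /∅/ ok; σ2 onset /k/, coda /∅/ ok → licit
[vjas] — σ1 onset /vj/ (2→5 rises), coda /s/ ok → licit
[swi.kmja] — violates constraint (i): syllable 2 onset /kmj/ has 3 consonants (> 2) → illicit
Licit: [zi.fij], [pve], [bvo.ki], [vjas] → 4.

4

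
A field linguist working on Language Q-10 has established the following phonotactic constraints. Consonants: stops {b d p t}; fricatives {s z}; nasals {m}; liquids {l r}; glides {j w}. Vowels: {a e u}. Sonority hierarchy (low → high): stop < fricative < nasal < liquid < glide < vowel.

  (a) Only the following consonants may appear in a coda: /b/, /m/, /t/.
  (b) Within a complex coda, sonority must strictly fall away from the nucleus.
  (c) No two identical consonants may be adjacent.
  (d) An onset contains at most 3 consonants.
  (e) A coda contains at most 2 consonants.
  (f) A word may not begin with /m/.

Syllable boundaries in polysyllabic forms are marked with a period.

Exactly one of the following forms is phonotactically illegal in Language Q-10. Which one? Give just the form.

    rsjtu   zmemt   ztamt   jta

rsjtu

rsjtu — violates constraint (d): syllable 1 onset /rsjt/ has 4 consonants (> 3) → phonotactically illegal
zmemt — σ1 onset /zm/ (2C), coda /mt/ (3→1 falls) ok → phonotactically legal
ztamt — σ1 onset /zt/ (2C), coda /mt/ (3→1 falls) ok → phonotactically legal
jta — σ1 onset /jt/ (2C), coda /∅/ ok → phonotactically legal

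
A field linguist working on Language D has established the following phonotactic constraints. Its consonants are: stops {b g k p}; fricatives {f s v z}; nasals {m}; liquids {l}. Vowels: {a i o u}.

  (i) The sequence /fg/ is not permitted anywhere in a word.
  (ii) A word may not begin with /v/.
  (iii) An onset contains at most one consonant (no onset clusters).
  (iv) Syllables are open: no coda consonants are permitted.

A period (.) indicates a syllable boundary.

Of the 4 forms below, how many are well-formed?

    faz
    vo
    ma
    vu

faz — violates constraint (iv): syllable 1 coda /z/ has 1 consonant (> 0) → ill-formed
vo — violates constraint (ii): word begins with /v/ → ill-formed
ma — σ1 onset /m/, coda /∅/ ok → well-formed
vu — violates constraint (ii): word begins with /v/ → ill-formed
Well-formed: ma → 1.

1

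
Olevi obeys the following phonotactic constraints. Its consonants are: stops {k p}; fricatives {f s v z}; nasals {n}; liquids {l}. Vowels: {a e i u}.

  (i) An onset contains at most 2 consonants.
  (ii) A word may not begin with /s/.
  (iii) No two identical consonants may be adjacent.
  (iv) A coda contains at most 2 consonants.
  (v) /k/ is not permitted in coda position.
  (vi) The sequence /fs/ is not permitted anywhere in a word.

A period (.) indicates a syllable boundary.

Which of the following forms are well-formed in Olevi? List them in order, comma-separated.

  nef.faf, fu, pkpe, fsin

fu

nef.faf — violates constraint (iii): adjacent identical consonants /ff/ → ill-formed
fu — σ1 onset /f/, coda /∅/ ok → well-formed
pkpe — violates constraint (i): syllable 1 onset /pkp/ has 3 consonants (> 2) → ill-formed
fsin — violates constraint (vi): contains banned sequence /fs/ → ill-formed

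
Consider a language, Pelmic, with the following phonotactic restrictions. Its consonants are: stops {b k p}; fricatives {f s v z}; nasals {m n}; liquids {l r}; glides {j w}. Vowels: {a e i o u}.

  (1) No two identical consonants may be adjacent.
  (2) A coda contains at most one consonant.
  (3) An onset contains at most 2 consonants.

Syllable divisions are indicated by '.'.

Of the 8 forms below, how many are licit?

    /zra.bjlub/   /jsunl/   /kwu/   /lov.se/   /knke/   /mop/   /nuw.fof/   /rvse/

/zra.bjlub/ — violates constraint 3: syllable 2 onset /bjl/ has 3 consonants (> 2) → illicit
/jsunl/ — violates constraint 2: syllable 1 coda /nl/ has 2 consonants (> 1) → illicit
/kwu/ — σ1 onset /kw/ (2C), coda /∅/ ok → licit
/lov.se/ — σ1 onset /l/, coda /v/ ok; σ2 onset /s/, coda /∅/ ok → licit
/knke/ — violates constraint 3: syllable 1 onset /knk/ has 3 consonants (> 2) → illicit
/mop/ — σ1 onset /m/, coda /p/ ok → licit
/nuw.fof/ — σ1 onset /n/, coda /w/ ok; σ2 onset /f/, coda /f/ ok → licit
/rvse/ — violates constraint 3: syllable 1 onset /rvs/ has 3 consonants (> 2) → illicit
Licit: /kwu/, /lov.se/, /mop/, /nuw.fof/ → 4.

4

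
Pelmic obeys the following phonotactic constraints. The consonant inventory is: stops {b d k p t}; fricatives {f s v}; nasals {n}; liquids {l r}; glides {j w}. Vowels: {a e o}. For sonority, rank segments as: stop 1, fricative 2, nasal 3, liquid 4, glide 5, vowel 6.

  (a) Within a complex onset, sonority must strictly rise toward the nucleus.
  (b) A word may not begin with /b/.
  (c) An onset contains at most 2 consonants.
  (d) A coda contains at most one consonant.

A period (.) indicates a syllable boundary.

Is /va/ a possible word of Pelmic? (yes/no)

yes

/va/ — σ1 onset /v/, coda /∅/ ok → well-formed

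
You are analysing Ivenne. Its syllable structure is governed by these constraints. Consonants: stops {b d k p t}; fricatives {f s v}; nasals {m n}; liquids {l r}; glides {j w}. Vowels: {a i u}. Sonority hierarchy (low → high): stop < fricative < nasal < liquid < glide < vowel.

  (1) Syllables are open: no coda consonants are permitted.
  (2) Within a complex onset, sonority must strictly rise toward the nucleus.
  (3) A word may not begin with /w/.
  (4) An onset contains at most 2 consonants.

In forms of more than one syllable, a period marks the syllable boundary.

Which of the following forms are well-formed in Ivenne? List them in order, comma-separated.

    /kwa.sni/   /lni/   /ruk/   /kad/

/kwa.sni/ — σ1 onset /kw/ (1→5 rises), coda /∅/ ok; σ2 onset /sn/ (2→3 rises), coda /∅/ ok → well-formed
/lni/ — violates constraint 2: syllable 1 onset /ln/: /l/ (liquid, 4) → /n/ (nasal, 3) does not rise → ill-formed
/ruk/ — violates constraint 1: syllable 1 coda /k/ has 1 consonant (> 0) → ill-formed
/kad/ — violates constraint 1: syllable 1 coda /d/ has 1 consonant (> 0) → ill-formed

/kwa.sni/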